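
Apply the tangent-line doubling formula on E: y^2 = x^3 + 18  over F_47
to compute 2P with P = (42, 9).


Doubling: s = (3 x1^2 + a) / (2 y1)
s = (3*42^2 + 0) / (2*9) mod 47 = 12
x3 = s^2 - 2 x1 mod 47 = 12^2 - 2*42 = 13
y3 = s (x1 - x3) - y1 mod 47 = 12 * (42 - 13) - 9 = 10

2P = (13, 10)


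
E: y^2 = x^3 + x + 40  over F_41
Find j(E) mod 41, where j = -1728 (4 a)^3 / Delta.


Delta = -16(4 a^3 + 27 b^2) mod 41 = 37
-1728 * (4 a)^3 = -1728 * (4*1)^3 mod 41 = 26
j = 26 * 37^(-1) mod 41 = 14

j = 14 (mod 41)


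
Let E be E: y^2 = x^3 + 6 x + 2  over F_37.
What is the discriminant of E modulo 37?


4 a^3 + 27 b^2 = 4*6^3 + 27*2^2 = 864 + 108 = 972
Delta = -16 * (972) = -15552
Delta mod 37 = 25

Delta = 25 (mod 37)


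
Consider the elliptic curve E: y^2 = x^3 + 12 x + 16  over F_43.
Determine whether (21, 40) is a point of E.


Check whether y^2 = x^3 + 12 x + 16 (mod 43) for (x, y) = (21, 40).
LHS: y^2 = 40^2 mod 43 = 9
RHS: x^3 + 12 x + 16 = 21^3 + 12*21 + 16 mod 43 = 26
LHS != RHS

No, not on the curve


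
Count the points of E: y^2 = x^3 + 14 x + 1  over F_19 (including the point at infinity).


For each x in F_19, count y with y^2 = x^3 + 14 x + 1 mod 19:
  x = 0: RHS = 1, y in [1, 18]  -> 2 point(s)
  x = 1: RHS = 16, y in [4, 15]  -> 2 point(s)
  x = 4: RHS = 7, y in [8, 11]  -> 2 point(s)
  x = 5: RHS = 6, y in [5, 14]  -> 2 point(s)
  x = 6: RHS = 16, y in [4, 15]  -> 2 point(s)
  x = 7: RHS = 5, y in [9, 10]  -> 2 point(s)
  x = 8: RHS = 17, y in [6, 13]  -> 2 point(s)
  x = 9: RHS = 1, y in [1, 18]  -> 2 point(s)
  x = 10: RHS = 1, y in [1, 18]  -> 2 point(s)
  x = 11: RHS = 4, y in [2, 17]  -> 2 point(s)
  x = 12: RHS = 16, y in [4, 15]  -> 2 point(s)
  x = 13: RHS = 5, y in [9, 10]  -> 2 point(s)
  x = 18: RHS = 5, y in [9, 10]  -> 2 point(s)
Affine points: 26. Add the point at infinity: total = 27.

#E(F_19) = 27


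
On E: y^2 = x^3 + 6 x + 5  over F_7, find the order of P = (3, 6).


Compute successive multiples of P until we hit O:
  1P = (3, 6)
  2P = (2, 2)
  3P = (4, 4)
  4P = (4, 3)
  5P = (2, 5)
  6P = (3, 1)
  7P = O

ord(P) = 7


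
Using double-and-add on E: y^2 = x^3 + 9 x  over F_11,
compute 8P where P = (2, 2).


k = 8 = 1000_2 (binary, LSB first: 0001)
Double-and-add from P = (2, 2):
  bit 0 = 0: acc unchanged = O
  bit 1 = 0: acc unchanged = O
  bit 2 = 0: acc unchanged = O
  bit 3 = 1: acc = O + (4, 1) = (4, 1)

8P = (4, 1)


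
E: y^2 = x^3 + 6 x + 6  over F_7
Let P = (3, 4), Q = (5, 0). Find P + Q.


P != Q, so use the chord formula.
s = (y2 - y1) / (x2 - x1) = (3) / (2) mod 7 = 5
x3 = s^2 - x1 - x2 mod 7 = 5^2 - 3 - 5 = 3
y3 = s (x1 - x3) - y1 mod 7 = 5 * (3 - 3) - 4 = 3

P + Q = (3, 3)


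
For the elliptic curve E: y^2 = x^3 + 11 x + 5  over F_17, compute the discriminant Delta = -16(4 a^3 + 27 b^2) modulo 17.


4 a^3 + 27 b^2 = 4*11^3 + 27*5^2 = 5324 + 675 = 5999
Delta = -16 * (5999) = -95984
Delta mod 17 = 15

Delta = 15 (mod 17)


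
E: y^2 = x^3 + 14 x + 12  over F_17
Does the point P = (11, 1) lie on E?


Check whether y^2 = x^3 + 14 x + 12 (mod 17) for (x, y) = (11, 1).
LHS: y^2 = 1^2 mod 17 = 1
RHS: x^3 + 14 x + 12 = 11^3 + 14*11 + 12 mod 17 = 1
LHS = RHS

Yes, on the curve


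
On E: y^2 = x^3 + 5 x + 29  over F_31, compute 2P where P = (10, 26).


Doubling: s = (3 x1^2 + a) / (2 y1)
s = (3*10^2 + 5) / (2*26) mod 31 = 16
x3 = s^2 - 2 x1 mod 31 = 16^2 - 2*10 = 19
y3 = s (x1 - x3) - y1 mod 31 = 16 * (10 - 19) - 26 = 16

2P = (19, 16)


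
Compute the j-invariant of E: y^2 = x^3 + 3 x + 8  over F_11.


Delta = -16(4 a^3 + 27 b^2) mod 11 = 5
-1728 * (4 a)^3 = -1728 * (4*3)^3 mod 11 = 10
j = 10 * 5^(-1) mod 11 = 2

j = 2 (mod 11)


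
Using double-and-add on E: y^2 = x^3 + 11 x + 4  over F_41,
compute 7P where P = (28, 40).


k = 7 = 111_2 (binary, LSB first: 111)
Double-and-add from P = (28, 40):
  bit 0 = 1: acc = O + (28, 40) = (28, 40)
  bit 1 = 1: acc = (28, 40) + (31, 40) = (23, 1)
  bit 2 = 1: acc = (23, 1) + (0, 39) = (26, 20)

7P = (26, 20)


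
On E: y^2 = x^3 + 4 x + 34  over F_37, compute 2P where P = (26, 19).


Doubling: s = (3 x1^2 + a) / (2 y1)
s = (3*26^2 + 4) / (2*19) mod 37 = 34
x3 = s^2 - 2 x1 mod 37 = 34^2 - 2*26 = 31
y3 = s (x1 - x3) - y1 mod 37 = 34 * (26 - 31) - 19 = 33

2P = (31, 33)


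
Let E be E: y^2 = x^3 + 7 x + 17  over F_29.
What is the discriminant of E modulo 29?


4 a^3 + 27 b^2 = 4*7^3 + 27*17^2 = 1372 + 7803 = 9175
Delta = -16 * (9175) = -146800
Delta mod 29 = 27

Delta = 27 (mod 29)


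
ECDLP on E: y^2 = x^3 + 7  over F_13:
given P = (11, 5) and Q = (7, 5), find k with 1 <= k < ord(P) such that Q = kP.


Enumerate multiples of P until we hit Q = (7, 5):
  1P = (11, 5)
  2P = (7, 5)
Match found at i = 2.

k = 2


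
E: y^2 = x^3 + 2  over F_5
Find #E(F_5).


For each x in F_5, count y with y^2 = x^3 + 0 x + 2 mod 5:
  x = 2: RHS = 0, y in [0]  -> 1 point(s)
  x = 3: RHS = 4, y in [2, 3]  -> 2 point(s)
  x = 4: RHS = 1, y in [1, 4]  -> 2 point(s)
Affine points: 5. Add the point at infinity: total = 6.

#E(F_5) = 6


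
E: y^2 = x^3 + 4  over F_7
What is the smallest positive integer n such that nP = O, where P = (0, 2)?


Compute successive multiples of P until we hit O:
  1P = (0, 2)
  2P = (0, 5)
  3P = O

ord(P) = 3


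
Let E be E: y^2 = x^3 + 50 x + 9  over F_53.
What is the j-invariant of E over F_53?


Delta = -16(4 a^3 + 27 b^2) mod 53 = 20
-1728 * (4 a)^3 = -1728 * (4*50)^3 mod 53 = 17
j = 17 * 20^(-1) mod 53 = 30

j = 30 (mod 53)


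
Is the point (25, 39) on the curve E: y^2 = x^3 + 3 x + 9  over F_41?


Check whether y^2 = x^3 + 3 x + 9 (mod 41) for (x, y) = (25, 39).
LHS: y^2 = 39^2 mod 41 = 4
RHS: x^3 + 3 x + 9 = 25^3 + 3*25 + 9 mod 41 = 6
LHS != RHS

No, not on the curve


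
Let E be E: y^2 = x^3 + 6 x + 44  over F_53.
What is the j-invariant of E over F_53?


Delta = -16(4 a^3 + 27 b^2) mod 53 = 50
-1728 * (4 a)^3 = -1728 * (4*6)^3 mod 53 = 23
j = 23 * 50^(-1) mod 53 = 10

j = 10 (mod 53)


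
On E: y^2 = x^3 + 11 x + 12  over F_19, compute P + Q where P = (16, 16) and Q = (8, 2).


P != Q, so use the chord formula.
s = (y2 - y1) / (x2 - x1) = (5) / (11) mod 19 = 16
x3 = s^2 - x1 - x2 mod 19 = 16^2 - 16 - 8 = 4
y3 = s (x1 - x3) - y1 mod 19 = 16 * (16 - 4) - 16 = 5

P + Q = (4, 5)


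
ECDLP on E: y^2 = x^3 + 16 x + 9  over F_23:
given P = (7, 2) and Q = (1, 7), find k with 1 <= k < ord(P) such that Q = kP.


Enumerate multiples of P until we hit Q = (1, 7):
  1P = (7, 2)
  2P = (15, 17)
  3P = (2, 16)
  4P = (20, 16)
  5P = (9, 10)
  6P = (0, 3)
  7P = (1, 7)
Match found at i = 7.

k = 7


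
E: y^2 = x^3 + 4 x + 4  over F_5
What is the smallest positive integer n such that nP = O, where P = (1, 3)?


Compute successive multiples of P until we hit O:
  1P = (1, 3)
  2P = (2, 0)
  3P = (1, 2)
  4P = O

ord(P) = 4


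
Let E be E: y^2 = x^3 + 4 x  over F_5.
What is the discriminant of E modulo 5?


4 a^3 + 27 b^2 = 4*4^3 + 27*0^2 = 256 + 0 = 256
Delta = -16 * (256) = -4096
Delta mod 5 = 4

Delta = 4 (mod 5)


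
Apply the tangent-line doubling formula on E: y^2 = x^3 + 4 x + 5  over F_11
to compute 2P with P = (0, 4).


Doubling: s = (3 x1^2 + a) / (2 y1)
s = (3*0^2 + 4) / (2*4) mod 11 = 6
x3 = s^2 - 2 x1 mod 11 = 6^2 - 2*0 = 3
y3 = s (x1 - x3) - y1 mod 11 = 6 * (0 - 3) - 4 = 0

2P = (3, 0)


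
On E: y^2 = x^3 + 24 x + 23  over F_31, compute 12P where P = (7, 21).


k = 12 = 1100_2 (binary, LSB first: 0011)
Double-and-add from P = (7, 21):
  bit 0 = 0: acc unchanged = O
  bit 1 = 0: acc unchanged = O
  bit 2 = 1: acc = O + (25, 29) = (25, 29)
  bit 3 = 1: acc = (25, 29) + (16, 15) = (15, 21)

12P = (15, 21)


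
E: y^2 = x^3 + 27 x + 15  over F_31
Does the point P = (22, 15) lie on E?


Check whether y^2 = x^3 + 27 x + 15 (mod 31) for (x, y) = (22, 15).
LHS: y^2 = 15^2 mod 31 = 8
RHS: x^3 + 27 x + 15 = 22^3 + 27*22 + 15 mod 31 = 4
LHS != RHS

No, not on the curve


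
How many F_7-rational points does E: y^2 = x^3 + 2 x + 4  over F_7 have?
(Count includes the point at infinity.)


For each x in F_7, count y with y^2 = x^3 + 2 x + 4 mod 7:
  x = 0: RHS = 4, y in [2, 5]  -> 2 point(s)
  x = 1: RHS = 0, y in [0]  -> 1 point(s)
  x = 2: RHS = 2, y in [3, 4]  -> 2 point(s)
  x = 3: RHS = 2, y in [3, 4]  -> 2 point(s)
  x = 6: RHS = 1, y in [1, 6]  -> 2 point(s)
Affine points: 9. Add the point at infinity: total = 10.

#E(F_7) = 10


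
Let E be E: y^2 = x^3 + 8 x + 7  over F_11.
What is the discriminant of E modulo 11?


4 a^3 + 27 b^2 = 4*8^3 + 27*7^2 = 2048 + 1323 = 3371
Delta = -16 * (3371) = -53936
Delta mod 11 = 8

Delta = 8 (mod 11)


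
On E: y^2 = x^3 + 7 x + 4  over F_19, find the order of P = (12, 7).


Compute successive multiples of P until we hit O:
  1P = (12, 7)
  2P = (2, 8)
  3P = (9, 6)
  4P = (15, 11)
  5P = (17, 18)
  6P = (7, 4)
  7P = (11, 5)
  8P = (0, 17)
  ... (continuing to 19P)
  19P = O

ord(P) = 19


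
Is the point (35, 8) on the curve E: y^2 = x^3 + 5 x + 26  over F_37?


Check whether y^2 = x^3 + 5 x + 26 (mod 37) for (x, y) = (35, 8).
LHS: y^2 = 8^2 mod 37 = 27
RHS: x^3 + 5 x + 26 = 35^3 + 5*35 + 26 mod 37 = 8
LHS != RHS

No, not on the curve


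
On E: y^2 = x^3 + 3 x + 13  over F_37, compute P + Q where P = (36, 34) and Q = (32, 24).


P != Q, so use the chord formula.
s = (y2 - y1) / (x2 - x1) = (27) / (33) mod 37 = 21
x3 = s^2 - x1 - x2 mod 37 = 21^2 - 36 - 32 = 3
y3 = s (x1 - x3) - y1 mod 37 = 21 * (36 - 3) - 34 = 30

P + Q = (3, 30)


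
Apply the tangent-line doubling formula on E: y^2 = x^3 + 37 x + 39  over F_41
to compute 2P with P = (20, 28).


Doubling: s = (3 x1^2 + a) / (2 y1)
s = (3*20^2 + 37) / (2*28) mod 41 = 36
x3 = s^2 - 2 x1 mod 41 = 36^2 - 2*20 = 26
y3 = s (x1 - x3) - y1 mod 41 = 36 * (20 - 26) - 28 = 2

2P = (26, 2)


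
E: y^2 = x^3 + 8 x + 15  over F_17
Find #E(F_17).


For each x in F_17, count y with y^2 = x^3 + 8 x + 15 mod 17:
  x = 0: RHS = 15, y in [7, 10]  -> 2 point(s)
  x = 3: RHS = 15, y in [7, 10]  -> 2 point(s)
  x = 4: RHS = 9, y in [3, 14]  -> 2 point(s)
  x = 8: RHS = 13, y in [8, 9]  -> 2 point(s)
  x = 9: RHS = 0, y in [0]  -> 1 point(s)
  x = 13: RHS = 4, y in [2, 15]  -> 2 point(s)
  x = 14: RHS = 15, y in [7, 10]  -> 2 point(s)
  x = 15: RHS = 8, y in [5, 12]  -> 2 point(s)
Affine points: 15. Add the point at infinity: total = 16.

#E(F_17) = 16


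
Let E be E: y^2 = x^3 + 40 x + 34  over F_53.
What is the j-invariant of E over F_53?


Delta = -16(4 a^3 + 27 b^2) mod 53 = 26
-1728 * (4 a)^3 = -1728 * (4*40)^3 mod 53 = 21
j = 21 * 26^(-1) mod 53 = 11

j = 11 (mod 53)


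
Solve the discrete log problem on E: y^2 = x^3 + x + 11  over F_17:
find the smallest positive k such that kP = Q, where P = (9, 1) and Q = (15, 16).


Enumerate multiples of P until we hit Q = (15, 16):
  1P = (9, 1)
  2P = (8, 2)
  3P = (1, 8)
  4P = (16, 3)
  5P = (7, 2)
  6P = (14, 10)
  7P = (2, 15)
  8P = (10, 1)
  9P = (15, 16)
Match found at i = 9.

k = 9


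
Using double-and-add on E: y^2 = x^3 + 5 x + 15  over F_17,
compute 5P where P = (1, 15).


k = 5 = 101_2 (binary, LSB first: 101)
Double-and-add from P = (1, 15):
  bit 0 = 1: acc = O + (1, 15) = (1, 15)
  bit 1 = 0: acc unchanged = (1, 15)
  bit 2 = 1: acc = (1, 15) + (13, 13) = (12, 1)

5P = (12, 1)


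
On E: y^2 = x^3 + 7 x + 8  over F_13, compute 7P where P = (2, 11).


k = 7 = 111_2 (binary, LSB first: 111)
Double-and-add from P = (2, 11):
  bit 0 = 1: acc = O + (2, 11) = (2, 11)
  bit 1 = 1: acc = (2, 11) + (8, 11) = (3, 2)
  bit 2 = 1: acc = (3, 2) + (11, 5) = (3, 11)

7P = (3, 11)


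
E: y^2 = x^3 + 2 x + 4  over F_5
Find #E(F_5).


For each x in F_5, count y with y^2 = x^3 + 2 x + 4 mod 5:
  x = 0: RHS = 4, y in [2, 3]  -> 2 point(s)
  x = 2: RHS = 1, y in [1, 4]  -> 2 point(s)
  x = 4: RHS = 1, y in [1, 4]  -> 2 point(s)
Affine points: 6. Add the point at infinity: total = 7.

#E(F_5) = 7


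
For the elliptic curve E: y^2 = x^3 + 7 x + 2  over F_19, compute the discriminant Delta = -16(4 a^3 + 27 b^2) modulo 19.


4 a^3 + 27 b^2 = 4*7^3 + 27*2^2 = 1372 + 108 = 1480
Delta = -16 * (1480) = -23680
Delta mod 19 = 13

Delta = 13 (mod 19)


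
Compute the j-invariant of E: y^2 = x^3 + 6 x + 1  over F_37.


Delta = -16(4 a^3 + 27 b^2) mod 37 = 26
-1728 * (4 a)^3 = -1728 * (4*6)^3 mod 37 = 31
j = 31 * 26^(-1) mod 37 = 14

j = 14 (mod 37)


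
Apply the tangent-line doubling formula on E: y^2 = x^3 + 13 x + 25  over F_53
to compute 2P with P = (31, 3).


Doubling: s = (3 x1^2 + a) / (2 y1)
s = (3*31^2 + 13) / (2*3) mod 53 = 41
x3 = s^2 - 2 x1 mod 53 = 41^2 - 2*31 = 29
y3 = s (x1 - x3) - y1 mod 53 = 41 * (31 - 29) - 3 = 26

2P = (29, 26)


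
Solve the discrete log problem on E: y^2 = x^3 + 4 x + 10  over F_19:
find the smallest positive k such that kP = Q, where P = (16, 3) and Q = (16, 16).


Enumerate multiples of P until we hit Q = (16, 16):
  1P = (16, 3)
  2P = (10, 9)
  3P = (13, 13)
  4P = (18, 10)
  5P = (2, 8)
  6P = (2, 11)
  7P = (18, 9)
  8P = (13, 6)
  9P = (10, 10)
  10P = (16, 16)
Match found at i = 10.

k = 10


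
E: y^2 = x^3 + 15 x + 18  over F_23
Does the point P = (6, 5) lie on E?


Check whether y^2 = x^3 + 15 x + 18 (mod 23) for (x, y) = (6, 5).
LHS: y^2 = 5^2 mod 23 = 2
RHS: x^3 + 15 x + 18 = 6^3 + 15*6 + 18 mod 23 = 2
LHS = RHS

Yes, on the curve


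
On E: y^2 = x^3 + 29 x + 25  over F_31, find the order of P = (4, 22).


Compute successive multiples of P until we hit O:
  1P = (4, 22)
  2P = (28, 29)
  3P = (0, 5)
  4P = (16, 20)
  5P = (5, 4)
  6P = (5, 27)
  7P = (16, 11)
  8P = (0, 26)
  ... (continuing to 11P)
  11P = O

ord(P) = 11


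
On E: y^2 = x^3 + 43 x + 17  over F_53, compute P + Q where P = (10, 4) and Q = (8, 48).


P != Q, so use the chord formula.
s = (y2 - y1) / (x2 - x1) = (44) / (51) mod 53 = 31
x3 = s^2 - x1 - x2 mod 53 = 31^2 - 10 - 8 = 42
y3 = s (x1 - x3) - y1 mod 53 = 31 * (10 - 42) - 4 = 11

P + Q = (42, 11)


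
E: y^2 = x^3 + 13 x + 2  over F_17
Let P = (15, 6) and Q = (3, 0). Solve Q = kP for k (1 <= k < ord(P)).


Enumerate multiples of P until we hit Q = (3, 0):
  1P = (15, 6)
  2P = (12, 13)
  3P = (3, 0)
Match found at i = 3.

k = 3


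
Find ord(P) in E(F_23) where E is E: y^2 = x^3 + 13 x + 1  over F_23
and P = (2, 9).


Compute successive multiples of P until we hit O:
  1P = (2, 9)
  2P = (21, 17)
  3P = (4, 18)
  4P = (20, 2)
  5P = (14, 11)
  6P = (0, 22)
  7P = (0, 1)
  8P = (14, 12)
  ... (continuing to 13P)
  13P = O

ord(P) = 13


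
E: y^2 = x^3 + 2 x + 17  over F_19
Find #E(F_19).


For each x in F_19, count y with y^2 = x^3 + 2 x + 17 mod 19:
  x = 0: RHS = 17, y in [6, 13]  -> 2 point(s)
  x = 1: RHS = 1, y in [1, 18]  -> 2 point(s)
  x = 5: RHS = 0, y in [0]  -> 1 point(s)
  x = 6: RHS = 17, y in [6, 13]  -> 2 point(s)
  x = 9: RHS = 4, y in [2, 17]  -> 2 point(s)
  x = 10: RHS = 11, y in [7, 12]  -> 2 point(s)
  x = 13: RHS = 17, y in [6, 13]  -> 2 point(s)
  x = 17: RHS = 5, y in [9, 10]  -> 2 point(s)
Affine points: 15. Add the point at infinity: total = 16.

#E(F_19) = 16


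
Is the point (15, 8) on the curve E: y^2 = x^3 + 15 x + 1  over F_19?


Check whether y^2 = x^3 + 15 x + 1 (mod 19) for (x, y) = (15, 8).
LHS: y^2 = 8^2 mod 19 = 7
RHS: x^3 + 15 x + 1 = 15^3 + 15*15 + 1 mod 19 = 10
LHS != RHS

No, not on the curve


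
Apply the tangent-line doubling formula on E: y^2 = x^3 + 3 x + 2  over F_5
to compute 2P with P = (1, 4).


Doubling: s = (3 x1^2 + a) / (2 y1)
s = (3*1^2 + 3) / (2*4) mod 5 = 2
x3 = s^2 - 2 x1 mod 5 = 2^2 - 2*1 = 2
y3 = s (x1 - x3) - y1 mod 5 = 2 * (1 - 2) - 4 = 4

2P = (2, 4)


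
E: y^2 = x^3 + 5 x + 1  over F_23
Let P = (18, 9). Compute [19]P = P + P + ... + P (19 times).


k = 19 = 10011_2 (binary, LSB first: 11001)
Double-and-add from P = (18, 9):
  bit 0 = 1: acc = O + (18, 9) = (18, 9)
  bit 1 = 1: acc = (18, 9) + (13, 3) = (10, 19)
  bit 2 = 0: acc unchanged = (10, 19)
  bit 3 = 0: acc unchanged = (10, 19)
  bit 4 = 1: acc = (10, 19) + (15, 22) = (14, 20)

19P = (14, 20)


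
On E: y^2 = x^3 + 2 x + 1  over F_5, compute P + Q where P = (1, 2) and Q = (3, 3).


P != Q, so use the chord formula.
s = (y2 - y1) / (x2 - x1) = (1) / (2) mod 5 = 3
x3 = s^2 - x1 - x2 mod 5 = 3^2 - 1 - 3 = 0
y3 = s (x1 - x3) - y1 mod 5 = 3 * (1 - 0) - 2 = 1

P + Q = (0, 1)


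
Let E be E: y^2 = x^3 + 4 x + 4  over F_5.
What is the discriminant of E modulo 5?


4 a^3 + 27 b^2 = 4*4^3 + 27*4^2 = 256 + 432 = 688
Delta = -16 * (688) = -11008
Delta mod 5 = 2

Delta = 2 (mod 5)


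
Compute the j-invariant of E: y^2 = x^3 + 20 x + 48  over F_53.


Delta = -16(4 a^3 + 27 b^2) mod 53 = 45
-1728 * (4 a)^3 = -1728 * (4*20)^3 mod 53 = 49
j = 49 * 45^(-1) mod 53 = 27

j = 27 (mod 53)


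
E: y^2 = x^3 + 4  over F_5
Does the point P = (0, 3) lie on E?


Check whether y^2 = x^3 + 0 x + 4 (mod 5) for (x, y) = (0, 3).
LHS: y^2 = 3^2 mod 5 = 4
RHS: x^3 + 0 x + 4 = 0^3 + 0*0 + 4 mod 5 = 4
LHS = RHS

Yes, on the curve


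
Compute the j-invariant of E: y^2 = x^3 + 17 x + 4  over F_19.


Delta = -16(4 a^3 + 27 b^2) mod 19 = 3
-1728 * (4 a)^3 = -1728 * (4*17)^3 mod 19 = 1
j = 1 * 3^(-1) mod 19 = 13

j = 13 (mod 19)


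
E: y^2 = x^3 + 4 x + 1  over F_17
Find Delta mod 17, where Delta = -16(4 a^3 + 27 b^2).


4 a^3 + 27 b^2 = 4*4^3 + 27*1^2 = 256 + 27 = 283
Delta = -16 * (283) = -4528
Delta mod 17 = 11

Delta = 11 (mod 17)


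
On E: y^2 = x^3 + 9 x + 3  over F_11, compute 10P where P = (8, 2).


k = 10 = 1010_2 (binary, LSB first: 0101)
Double-and-add from P = (8, 2):
  bit 0 = 0: acc unchanged = O
  bit 1 = 1: acc = O + (10, 2) = (10, 2)
  bit 2 = 0: acc unchanged = (10, 2)
  bit 3 = 1: acc = (10, 2) + (4, 2) = (8, 9)

10P = (8, 9)


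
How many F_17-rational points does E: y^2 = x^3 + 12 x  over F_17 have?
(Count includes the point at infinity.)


For each x in F_17, count y with y^2 = x^3 + 12 x + 0 mod 17:
  x = 0: RHS = 0, y in [0]  -> 1 point(s)
  x = 1: RHS = 13, y in [8, 9]  -> 2 point(s)
  x = 2: RHS = 15, y in [7, 10]  -> 2 point(s)
  x = 5: RHS = 15, y in [7, 10]  -> 2 point(s)
  x = 6: RHS = 16, y in [4, 13]  -> 2 point(s)
  x = 7: RHS = 2, y in [6, 11]  -> 2 point(s)
  x = 8: RHS = 13, y in [8, 9]  -> 2 point(s)
  x = 9: RHS = 4, y in [2, 15]  -> 2 point(s)
  x = 10: RHS = 15, y in [7, 10]  -> 2 point(s)
  x = 11: RHS = 1, y in [1, 16]  -> 2 point(s)
  x = 12: RHS = 2, y in [6, 11]  -> 2 point(s)
  x = 15: RHS = 2, y in [6, 11]  -> 2 point(s)
  x = 16: RHS = 4, y in [2, 15]  -> 2 point(s)
Affine points: 25. Add the point at infinity: total = 26.

#E(F_17) = 26


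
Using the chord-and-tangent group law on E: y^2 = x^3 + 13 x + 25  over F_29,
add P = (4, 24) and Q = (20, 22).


P != Q, so use the chord formula.
s = (y2 - y1) / (x2 - x1) = (27) / (16) mod 29 = 18
x3 = s^2 - x1 - x2 mod 29 = 18^2 - 4 - 20 = 10
y3 = s (x1 - x3) - y1 mod 29 = 18 * (4 - 10) - 24 = 13

P + Q = (10, 13)


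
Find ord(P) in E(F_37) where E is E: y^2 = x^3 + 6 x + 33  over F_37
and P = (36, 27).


Compute successive multiples of P until we hit O:
  1P = (36, 27)
  2P = (1, 22)
  3P = (34, 5)
  4P = (14, 30)
  5P = (27, 34)
  6P = (18, 33)
  7P = (16, 28)
  8P = (6, 27)
  ... (continuing to 45P)
  45P = O

ord(P) = 45


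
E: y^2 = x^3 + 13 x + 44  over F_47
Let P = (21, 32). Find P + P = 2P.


Doubling: s = (3 x1^2 + a) / (2 y1)
s = (3*21^2 + 13) / (2*32) mod 47 = 15
x3 = s^2 - 2 x1 mod 47 = 15^2 - 2*21 = 42
y3 = s (x1 - x3) - y1 mod 47 = 15 * (21 - 42) - 32 = 29

2P = (42, 29)


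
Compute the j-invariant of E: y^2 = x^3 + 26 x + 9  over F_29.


Delta = -16(4 a^3 + 27 b^2) mod 29 = 28
-1728 * (4 a)^3 = -1728 * (4*26)^3 mod 29 = 28
j = 28 * 28^(-1) mod 29 = 1

j = 1 (mod 29)


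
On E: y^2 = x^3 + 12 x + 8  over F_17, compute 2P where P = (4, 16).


Doubling: s = (3 x1^2 + a) / (2 y1)
s = (3*4^2 + 12) / (2*16) mod 17 = 4
x3 = s^2 - 2 x1 mod 17 = 4^2 - 2*4 = 8
y3 = s (x1 - x3) - y1 mod 17 = 4 * (4 - 8) - 16 = 2

2P = (8, 2)


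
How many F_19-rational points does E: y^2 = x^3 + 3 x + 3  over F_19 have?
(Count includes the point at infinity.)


For each x in F_19, count y with y^2 = x^3 + 3 x + 3 mod 19:
  x = 1: RHS = 7, y in [8, 11]  -> 2 point(s)
  x = 2: RHS = 17, y in [6, 13]  -> 2 point(s)
  x = 3: RHS = 1, y in [1, 18]  -> 2 point(s)
  x = 6: RHS = 9, y in [3, 16]  -> 2 point(s)
  x = 7: RHS = 6, y in [5, 14]  -> 2 point(s)
  x = 8: RHS = 7, y in [8, 11]  -> 2 point(s)
  x = 10: RHS = 7, y in [8, 11]  -> 2 point(s)
  x = 12: RHS = 0, y in [0]  -> 1 point(s)
  x = 13: RHS = 16, y in [4, 15]  -> 2 point(s)
  x = 16: RHS = 5, y in [9, 10]  -> 2 point(s)
Affine points: 19. Add the point at infinity: total = 20.

#E(F_19) = 20


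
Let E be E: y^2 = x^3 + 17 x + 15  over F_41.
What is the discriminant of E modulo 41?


4 a^3 + 27 b^2 = 4*17^3 + 27*15^2 = 19652 + 6075 = 25727
Delta = -16 * (25727) = -411632
Delta mod 41 = 8

Delta = 8 (mod 41)


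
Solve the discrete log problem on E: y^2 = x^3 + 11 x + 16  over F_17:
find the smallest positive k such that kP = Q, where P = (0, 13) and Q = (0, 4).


Enumerate multiples of P until we hit Q = (0, 4):
  1P = (0, 13)
  2P = (8, 15)
  3P = (8, 2)
  4P = (0, 4)
Match found at i = 4.

k = 4


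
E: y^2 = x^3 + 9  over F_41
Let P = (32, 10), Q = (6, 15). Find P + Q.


P != Q, so use the chord formula.
s = (y2 - y1) / (x2 - x1) = (5) / (15) mod 41 = 14
x3 = s^2 - x1 - x2 mod 41 = 14^2 - 32 - 6 = 35
y3 = s (x1 - x3) - y1 mod 41 = 14 * (32 - 35) - 10 = 30

P + Q = (35, 30)


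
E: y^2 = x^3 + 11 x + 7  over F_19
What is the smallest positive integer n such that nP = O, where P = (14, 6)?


Compute successive multiples of P until we hit O:
  1P = (14, 6)
  2P = (7, 3)
  3P = (4, 1)
  4P = (6, 17)
  5P = (0, 8)
  6P = (12, 10)
  7P = (16, 17)
  8P = (5, 15)
  ... (continuing to 18P)
  18P = O

ord(P) = 18


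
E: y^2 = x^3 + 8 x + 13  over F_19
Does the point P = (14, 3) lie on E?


Check whether y^2 = x^3 + 8 x + 13 (mod 19) for (x, y) = (14, 3).
LHS: y^2 = 3^2 mod 19 = 9
RHS: x^3 + 8 x + 13 = 14^3 + 8*14 + 13 mod 19 = 0
LHS != RHS

No, not on the curve


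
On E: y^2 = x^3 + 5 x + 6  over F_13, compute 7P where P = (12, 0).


k = 7 = 111_2 (binary, LSB first: 111)
Double-and-add from P = (12, 0):
  bit 0 = 1: acc = O + (12, 0) = (12, 0)
  bit 1 = 1: acc = (12, 0) + O = (12, 0)
  bit 2 = 1: acc = (12, 0) + O = (12, 0)

7P = (12, 0)


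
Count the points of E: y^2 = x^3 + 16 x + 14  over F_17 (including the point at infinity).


For each x in F_17, count y with y^2 = x^3 + 16 x + 14 mod 17:
  x = 3: RHS = 4, y in [2, 15]  -> 2 point(s)
  x = 5: RHS = 15, y in [7, 10]  -> 2 point(s)
  x = 8: RHS = 8, y in [5, 12]  -> 2 point(s)
  x = 10: RHS = 1, y in [1, 16]  -> 2 point(s)
  x = 11: RHS = 8, y in [5, 12]  -> 2 point(s)
  x = 12: RHS = 13, y in [8, 9]  -> 2 point(s)
  x = 15: RHS = 8, y in [5, 12]  -> 2 point(s)
Affine points: 14. Add the point at infinity: total = 15.

#E(F_17) = 15


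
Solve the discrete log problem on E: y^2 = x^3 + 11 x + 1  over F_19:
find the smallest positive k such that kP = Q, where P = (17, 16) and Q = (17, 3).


Enumerate multiples of P until we hit Q = (17, 3):
  1P = (17, 16)
  2P = (15, 8)
  3P = (3, 2)
  4P = (0, 1)
  5P = (6, 6)
  6P = (13, 17)
  7P = (14, 7)
  8P = (16, 6)
  9P = (10, 16)
  10P = (11, 3)
  11P = (11, 16)
  12P = (10, 3)
  13P = (16, 13)
  14P = (14, 12)
  15P = (13, 2)
  16P = (6, 13)
  17P = (0, 18)
  18P = (3, 17)
  19P = (15, 11)
  20P = (17, 3)
Match found at i = 20.

k = 20


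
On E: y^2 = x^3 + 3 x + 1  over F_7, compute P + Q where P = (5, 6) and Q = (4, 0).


P != Q, so use the chord formula.
s = (y2 - y1) / (x2 - x1) = (1) / (6) mod 7 = 6
x3 = s^2 - x1 - x2 mod 7 = 6^2 - 5 - 4 = 6
y3 = s (x1 - x3) - y1 mod 7 = 6 * (5 - 6) - 6 = 2

P + Q = (6, 2)


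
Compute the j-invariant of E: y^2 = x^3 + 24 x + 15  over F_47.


Delta = -16(4 a^3 + 27 b^2) mod 47 = 35
-1728 * (4 a)^3 = -1728 * (4*24)^3 mod 47 = 41
j = 41 * 35^(-1) mod 47 = 24

j = 24 (mod 47)


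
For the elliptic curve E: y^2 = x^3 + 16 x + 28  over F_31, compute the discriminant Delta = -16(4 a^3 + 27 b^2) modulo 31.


4 a^3 + 27 b^2 = 4*16^3 + 27*28^2 = 16384 + 21168 = 37552
Delta = -16 * (37552) = -600832
Delta mod 31 = 10

Delta = 10 (mod 31)


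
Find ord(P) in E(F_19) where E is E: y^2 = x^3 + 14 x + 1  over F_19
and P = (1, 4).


Compute successive multiples of P until we hit O:
  1P = (1, 4)
  2P = (4, 11)
  3P = (11, 17)
  4P = (18, 10)
  5P = (9, 1)
  6P = (13, 10)
  7P = (10, 1)
  8P = (6, 4)
  ... (continuing to 27P)
  27P = O

ord(P) = 27


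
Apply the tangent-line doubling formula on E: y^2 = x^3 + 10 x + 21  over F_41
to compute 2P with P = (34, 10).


Doubling: s = (3 x1^2 + a) / (2 y1)
s = (3*34^2 + 10) / (2*10) mod 41 = 14
x3 = s^2 - 2 x1 mod 41 = 14^2 - 2*34 = 5
y3 = s (x1 - x3) - y1 mod 41 = 14 * (34 - 5) - 10 = 27

2P = (5, 27)


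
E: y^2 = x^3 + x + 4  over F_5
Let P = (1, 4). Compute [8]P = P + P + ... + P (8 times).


k = 8 = 1000_2 (binary, LSB first: 0001)
Double-and-add from P = (1, 4):
  bit 0 = 0: acc unchanged = O
  bit 1 = 0: acc unchanged = O
  bit 2 = 0: acc unchanged = O
  bit 3 = 1: acc = O + (1, 1) = (1, 1)

8P = (1, 1)


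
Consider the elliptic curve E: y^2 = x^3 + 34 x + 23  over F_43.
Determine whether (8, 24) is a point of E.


Check whether y^2 = x^3 + 34 x + 23 (mod 43) for (x, y) = (8, 24).
LHS: y^2 = 24^2 mod 43 = 17
RHS: x^3 + 34 x + 23 = 8^3 + 34*8 + 23 mod 43 = 33
LHS != RHS

No, not on the curve


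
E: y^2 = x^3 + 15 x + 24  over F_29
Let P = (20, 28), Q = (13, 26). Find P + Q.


P != Q, so use the chord formula.
s = (y2 - y1) / (x2 - x1) = (27) / (22) mod 29 = 21
x3 = s^2 - x1 - x2 mod 29 = 21^2 - 20 - 13 = 2
y3 = s (x1 - x3) - y1 mod 29 = 21 * (20 - 2) - 28 = 2

P + Q = (2, 2)


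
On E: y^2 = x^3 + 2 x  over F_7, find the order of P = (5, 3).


Compute successive multiples of P until we hit O:
  1P = (5, 3)
  2P = (4, 4)
  3P = (6, 5)
  4P = (0, 0)
  5P = (6, 2)
  6P = (4, 3)
  7P = (5, 4)
  8P = O

ord(P) = 8


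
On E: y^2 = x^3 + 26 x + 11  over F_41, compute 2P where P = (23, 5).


Doubling: s = (3 x1^2 + a) / (2 y1)
s = (3*23^2 + 26) / (2*5) mod 41 = 26
x3 = s^2 - 2 x1 mod 41 = 26^2 - 2*23 = 15
y3 = s (x1 - x3) - y1 mod 41 = 26 * (23 - 15) - 5 = 39

2P = (15, 39)


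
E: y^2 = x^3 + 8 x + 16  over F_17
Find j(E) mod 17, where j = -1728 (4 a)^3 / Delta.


Delta = -16(4 a^3 + 27 b^2) mod 17 = 1
-1728 * (4 a)^3 = -1728 * (4*8)^3 mod 17 = 3
j = 3 * 1^(-1) mod 17 = 3

j = 3 (mod 17)


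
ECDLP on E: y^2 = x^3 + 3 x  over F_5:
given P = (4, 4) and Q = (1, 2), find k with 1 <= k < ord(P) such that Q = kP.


Enumerate multiples of P until we hit Q = (1, 2):
  1P = (4, 4)
  2P = (1, 2)
Match found at i = 2.

k = 2


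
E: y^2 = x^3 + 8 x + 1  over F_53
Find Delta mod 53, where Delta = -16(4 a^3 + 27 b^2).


4 a^3 + 27 b^2 = 4*8^3 + 27*1^2 = 2048 + 27 = 2075
Delta = -16 * (2075) = -33200
Delta mod 53 = 31

Delta = 31 (mod 53)


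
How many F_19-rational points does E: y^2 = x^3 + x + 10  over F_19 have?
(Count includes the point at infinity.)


For each x in F_19, count y with y^2 = x^3 + 1 x + 10 mod 19:
  x = 2: RHS = 1, y in [1, 18]  -> 2 point(s)
  x = 5: RHS = 7, y in [8, 11]  -> 2 point(s)
  x = 6: RHS = 4, y in [2, 17]  -> 2 point(s)
  x = 8: RHS = 17, y in [6, 13]  -> 2 point(s)
  x = 9: RHS = 7, y in [8, 11]  -> 2 point(s)
  x = 13: RHS = 16, y in [4, 15]  -> 2 point(s)
  x = 17: RHS = 0, y in [0]  -> 1 point(s)
Affine points: 13. Add the point at infinity: total = 14.

#E(F_19) = 14


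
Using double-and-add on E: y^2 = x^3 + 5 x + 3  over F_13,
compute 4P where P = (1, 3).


k = 4 = 100_2 (binary, LSB first: 001)
Double-and-add from P = (1, 3):
  bit 0 = 0: acc unchanged = O
  bit 1 = 0: acc unchanged = O
  bit 2 = 1: acc = O + (0, 4) = (0, 4)

4P = (0, 4)


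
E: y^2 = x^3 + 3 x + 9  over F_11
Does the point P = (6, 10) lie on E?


Check whether y^2 = x^3 + 3 x + 9 (mod 11) for (x, y) = (6, 10).
LHS: y^2 = 10^2 mod 11 = 1
RHS: x^3 + 3 x + 9 = 6^3 + 3*6 + 9 mod 11 = 1
LHS = RHS

Yes, on the curve


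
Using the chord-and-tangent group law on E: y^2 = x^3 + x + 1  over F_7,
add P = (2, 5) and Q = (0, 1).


P != Q, so use the chord formula.
s = (y2 - y1) / (x2 - x1) = (3) / (5) mod 7 = 2
x3 = s^2 - x1 - x2 mod 7 = 2^2 - 2 - 0 = 2
y3 = s (x1 - x3) - y1 mod 7 = 2 * (2 - 2) - 5 = 2

P + Q = (2, 2)


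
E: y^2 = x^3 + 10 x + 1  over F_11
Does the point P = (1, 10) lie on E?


Check whether y^2 = x^3 + 10 x + 1 (mod 11) for (x, y) = (1, 10).
LHS: y^2 = 10^2 mod 11 = 1
RHS: x^3 + 10 x + 1 = 1^3 + 10*1 + 1 mod 11 = 1
LHS = RHS

Yes, on the curve


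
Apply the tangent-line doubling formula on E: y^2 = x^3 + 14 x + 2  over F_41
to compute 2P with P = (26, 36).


Doubling: s = (3 x1^2 + a) / (2 y1)
s = (3*26^2 + 14) / (2*36) mod 41 = 9
x3 = s^2 - 2 x1 mod 41 = 9^2 - 2*26 = 29
y3 = s (x1 - x3) - y1 mod 41 = 9 * (26 - 29) - 36 = 19

2P = (29, 19)


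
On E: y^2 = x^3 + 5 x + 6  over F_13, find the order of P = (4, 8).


Compute successive multiples of P until we hit O:
  1P = (4, 8)
  2P = (8, 8)
  3P = (1, 5)
  4P = (9, 0)
  5P = (1, 8)
  6P = (8, 5)
  7P = (4, 5)
  8P = O

ord(P) = 8


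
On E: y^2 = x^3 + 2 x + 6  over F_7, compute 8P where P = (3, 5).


k = 8 = 1000_2 (binary, LSB first: 0001)
Double-and-add from P = (3, 5):
  bit 0 = 0: acc unchanged = O
  bit 1 = 0: acc unchanged = O
  bit 2 = 0: acc unchanged = O
  bit 3 = 1: acc = O + (1, 4) = (1, 4)

8P = (1, 4)


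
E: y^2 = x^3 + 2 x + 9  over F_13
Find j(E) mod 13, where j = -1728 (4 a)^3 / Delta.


Delta = -16(4 a^3 + 27 b^2) mod 13 = 12
-1728 * (4 a)^3 = -1728 * (4*2)^3 mod 13 = 5
j = 5 * 12^(-1) mod 13 = 8

j = 8 (mod 13)


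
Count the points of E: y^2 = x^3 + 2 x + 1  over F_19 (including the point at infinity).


For each x in F_19, count y with y^2 = x^3 + 2 x + 1 mod 19:
  x = 0: RHS = 1, y in [1, 18]  -> 2 point(s)
  x = 1: RHS = 4, y in [2, 17]  -> 2 point(s)
  x = 4: RHS = 16, y in [4, 15]  -> 2 point(s)
  x = 6: RHS = 1, y in [1, 18]  -> 2 point(s)
  x = 7: RHS = 16, y in [4, 15]  -> 2 point(s)
  x = 8: RHS = 16, y in [4, 15]  -> 2 point(s)
  x = 9: RHS = 7, y in [8, 11]  -> 2 point(s)
  x = 11: RHS = 5, y in [9, 10]  -> 2 point(s)
  x = 12: RHS = 5, y in [9, 10]  -> 2 point(s)
  x = 13: RHS = 1, y in [1, 18]  -> 2 point(s)
  x = 15: RHS = 5, y in [9, 10]  -> 2 point(s)
  x = 16: RHS = 6, y in [5, 14]  -> 2 point(s)
  x = 18: RHS = 17, y in [6, 13]  -> 2 point(s)
Affine points: 26. Add the point at infinity: total = 27.

#E(F_19) = 27


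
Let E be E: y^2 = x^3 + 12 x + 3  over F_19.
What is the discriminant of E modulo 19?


4 a^3 + 27 b^2 = 4*12^3 + 27*3^2 = 6912 + 243 = 7155
Delta = -16 * (7155) = -114480
Delta mod 19 = 14

Delta = 14 (mod 19)


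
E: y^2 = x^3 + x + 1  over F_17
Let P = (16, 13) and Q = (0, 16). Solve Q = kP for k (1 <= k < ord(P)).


Enumerate multiples of P until we hit Q = (0, 16):
  1P = (16, 13)
  2P = (15, 12)
  3P = (4, 16)
  4P = (13, 16)
  5P = (6, 11)
  6P = (10, 12)
  7P = (0, 1)
  8P = (9, 5)
  9P = (11, 0)
  10P = (9, 12)
  11P = (0, 16)
Match found at i = 11.

k = 11


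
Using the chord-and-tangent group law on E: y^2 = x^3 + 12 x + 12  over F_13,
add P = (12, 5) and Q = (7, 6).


P != Q, so use the chord formula.
s = (y2 - y1) / (x2 - x1) = (1) / (8) mod 13 = 5
x3 = s^2 - x1 - x2 mod 13 = 5^2 - 12 - 7 = 6
y3 = s (x1 - x3) - y1 mod 13 = 5 * (12 - 6) - 5 = 12

P + Q = (6, 12)


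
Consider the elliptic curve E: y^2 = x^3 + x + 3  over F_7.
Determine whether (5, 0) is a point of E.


Check whether y^2 = x^3 + 1 x + 3 (mod 7) for (x, y) = (5, 0).
LHS: y^2 = 0^2 mod 7 = 0
RHS: x^3 + 1 x + 3 = 5^3 + 1*5 + 3 mod 7 = 0
LHS = RHS

Yes, on the curve


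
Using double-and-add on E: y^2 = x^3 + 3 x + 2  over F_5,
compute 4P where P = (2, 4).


k = 4 = 100_2 (binary, LSB first: 001)
Double-and-add from P = (2, 4):
  bit 0 = 0: acc unchanged = O
  bit 1 = 0: acc unchanged = O
  bit 2 = 1: acc = O + (2, 1) = (2, 1)

4P = (2, 1)


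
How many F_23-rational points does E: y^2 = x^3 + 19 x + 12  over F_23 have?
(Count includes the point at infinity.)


For each x in F_23, count y with y^2 = x^3 + 19 x + 12 mod 23:
  x = 0: RHS = 12, y in [9, 14]  -> 2 point(s)
  x = 1: RHS = 9, y in [3, 20]  -> 2 point(s)
  x = 2: RHS = 12, y in [9, 14]  -> 2 point(s)
  x = 3: RHS = 4, y in [2, 21]  -> 2 point(s)
  x = 5: RHS = 2, y in [5, 18]  -> 2 point(s)
  x = 8: RHS = 9, y in [3, 20]  -> 2 point(s)
  x = 10: RHS = 6, y in [11, 12]  -> 2 point(s)
  x = 12: RHS = 13, y in [6, 17]  -> 2 point(s)
  x = 13: RHS = 18, y in [8, 15]  -> 2 point(s)
  x = 14: RHS = 9, y in [3, 20]  -> 2 point(s)
  x = 17: RHS = 4, y in [2, 21]  -> 2 point(s)
  x = 21: RHS = 12, y in [9, 14]  -> 2 point(s)
Affine points: 24. Add the point at infinity: total = 25.

#E(F_23) = 25


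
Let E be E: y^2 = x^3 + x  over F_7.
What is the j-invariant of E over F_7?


Delta = -16(4 a^3 + 27 b^2) mod 7 = 6
-1728 * (4 a)^3 = -1728 * (4*1)^3 mod 7 = 1
j = 1 * 6^(-1) mod 7 = 6

j = 6 (mod 7)


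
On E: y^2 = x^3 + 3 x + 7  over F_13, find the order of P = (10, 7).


Compute successive multiples of P until we hit O:
  1P = (10, 7)
  2P = (9, 10)
  3P = (3, 11)
  4P = (12, 9)
  5P = (5, 11)
  6P = (8, 7)
  7P = (8, 6)
  8P = (5, 2)
  ... (continuing to 13P)
  13P = O

ord(P) = 13


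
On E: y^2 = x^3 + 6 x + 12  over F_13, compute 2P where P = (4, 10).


Doubling: s = (3 x1^2 + a) / (2 y1)
s = (3*4^2 + 6) / (2*10) mod 13 = 4
x3 = s^2 - 2 x1 mod 13 = 4^2 - 2*4 = 8
y3 = s (x1 - x3) - y1 mod 13 = 4 * (4 - 8) - 10 = 0

2P = (8, 0)


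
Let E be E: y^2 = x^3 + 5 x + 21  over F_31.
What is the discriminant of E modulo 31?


4 a^3 + 27 b^2 = 4*5^3 + 27*21^2 = 500 + 11907 = 12407
Delta = -16 * (12407) = -198512
Delta mod 31 = 12

Delta = 12 (mod 31)


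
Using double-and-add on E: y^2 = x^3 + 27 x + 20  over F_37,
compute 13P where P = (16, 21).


k = 13 = 1101_2 (binary, LSB first: 1011)
Double-and-add from P = (16, 21):
  bit 0 = 1: acc = O + (16, 21) = (16, 21)
  bit 1 = 0: acc unchanged = (16, 21)
  bit 2 = 1: acc = (16, 21) + (28, 26) = (33, 12)
  bit 3 = 1: acc = (33, 12) + (9, 20) = (28, 11)

13P = (28, 11)


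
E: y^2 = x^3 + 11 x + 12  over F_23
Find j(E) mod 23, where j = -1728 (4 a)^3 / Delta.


Delta = -16(4 a^3 + 27 b^2) mod 23 = 15
-1728 * (4 a)^3 = -1728 * (4*11)^3 mod 23 = 1
j = 1 * 15^(-1) mod 23 = 20

j = 20 (mod 23)


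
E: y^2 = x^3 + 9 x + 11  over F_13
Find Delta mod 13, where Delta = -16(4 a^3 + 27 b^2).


4 a^3 + 27 b^2 = 4*9^3 + 27*11^2 = 2916 + 3267 = 6183
Delta = -16 * (6183) = -98928
Delta mod 13 = 2

Delta = 2 (mod 13)


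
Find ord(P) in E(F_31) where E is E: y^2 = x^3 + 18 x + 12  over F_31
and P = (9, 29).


Compute successive multiples of P until we hit O:
  1P = (9, 29)
  2P = (10, 13)
  3P = (20, 23)
  4P = (21, 17)
  5P = (2, 26)
  6P = (5, 17)
  7P = (26, 13)
  8P = (3, 0)
  ... (continuing to 16P)
  16P = O

ord(P) = 16


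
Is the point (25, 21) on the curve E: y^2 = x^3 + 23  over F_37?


Check whether y^2 = x^3 + 0 x + 23 (mod 37) for (x, y) = (25, 21).
LHS: y^2 = 21^2 mod 37 = 34
RHS: x^3 + 0 x + 23 = 25^3 + 0*25 + 23 mod 37 = 34
LHS = RHS

Yes, on the curve


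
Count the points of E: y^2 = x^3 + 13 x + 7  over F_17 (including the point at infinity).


For each x in F_17, count y with y^2 = x^3 + 13 x + 7 mod 17:
  x = 1: RHS = 4, y in [2, 15]  -> 2 point(s)
  x = 4: RHS = 4, y in [2, 15]  -> 2 point(s)
  x = 7: RHS = 16, y in [4, 13]  -> 2 point(s)
  x = 10: RHS = 15, y in [7, 10]  -> 2 point(s)
  x = 11: RHS = 2, y in [6, 11]  -> 2 point(s)
  x = 12: RHS = 4, y in [2, 15]  -> 2 point(s)
  x = 14: RHS = 9, y in [3, 14]  -> 2 point(s)
Affine points: 14. Add the point at infinity: total = 15.

#E(F_17) = 15


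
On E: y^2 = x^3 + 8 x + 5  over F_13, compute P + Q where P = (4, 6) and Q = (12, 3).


P != Q, so use the chord formula.
s = (y2 - y1) / (x2 - x1) = (10) / (8) mod 13 = 11
x3 = s^2 - x1 - x2 mod 13 = 11^2 - 4 - 12 = 1
y3 = s (x1 - x3) - y1 mod 13 = 11 * (4 - 1) - 6 = 1

P + Q = (1, 1)


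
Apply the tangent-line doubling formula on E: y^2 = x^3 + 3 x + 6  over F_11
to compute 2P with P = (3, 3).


Doubling: s = (3 x1^2 + a) / (2 y1)
s = (3*3^2 + 3) / (2*3) mod 11 = 5
x3 = s^2 - 2 x1 mod 11 = 5^2 - 2*3 = 8
y3 = s (x1 - x3) - y1 mod 11 = 5 * (3 - 8) - 3 = 5

2P = (8, 5)


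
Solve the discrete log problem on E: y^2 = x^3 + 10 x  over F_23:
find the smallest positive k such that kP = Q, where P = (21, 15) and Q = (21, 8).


Enumerate multiples of P until we hit Q = (21, 8):
  1P = (21, 15)
  2P = (12, 10)
  3P = (17, 0)
  4P = (12, 13)
  5P = (21, 8)
Match found at i = 5.

k = 5


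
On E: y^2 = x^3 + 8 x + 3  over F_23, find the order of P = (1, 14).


Compute successive multiples of P until we hit O:
  1P = (1, 14)
  2P = (1, 9)
  3P = O

ord(P) = 3


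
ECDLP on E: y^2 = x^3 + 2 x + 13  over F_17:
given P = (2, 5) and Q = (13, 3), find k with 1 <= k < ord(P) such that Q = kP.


Enumerate multiples of P until we hit Q = (13, 3):
  1P = (2, 5)
  2P = (0, 8)
  3P = (13, 3)
Match found at i = 3.

k = 3


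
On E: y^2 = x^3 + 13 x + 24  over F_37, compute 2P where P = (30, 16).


Doubling: s = (3 x1^2 + a) / (2 y1)
s = (3*30^2 + 13) / (2*16) mod 37 = 5
x3 = s^2 - 2 x1 mod 37 = 5^2 - 2*30 = 2
y3 = s (x1 - x3) - y1 mod 37 = 5 * (30 - 2) - 16 = 13

2P = (2, 13)


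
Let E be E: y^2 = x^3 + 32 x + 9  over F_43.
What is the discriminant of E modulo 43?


4 a^3 + 27 b^2 = 4*32^3 + 27*9^2 = 131072 + 2187 = 133259
Delta = -16 * (133259) = -2132144
Delta mod 43 = 11

Delta = 11 (mod 43)


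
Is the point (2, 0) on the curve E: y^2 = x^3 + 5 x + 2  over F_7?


Check whether y^2 = x^3 + 5 x + 2 (mod 7) for (x, y) = (2, 0).
LHS: y^2 = 0^2 mod 7 = 0
RHS: x^3 + 5 x + 2 = 2^3 + 5*2 + 2 mod 7 = 6
LHS != RHS

No, not on the curve


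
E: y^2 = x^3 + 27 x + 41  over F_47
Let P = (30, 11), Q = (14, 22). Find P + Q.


P != Q, so use the chord formula.
s = (y2 - y1) / (x2 - x1) = (11) / (31) mod 47 = 14
x3 = s^2 - x1 - x2 mod 47 = 14^2 - 30 - 14 = 11
y3 = s (x1 - x3) - y1 mod 47 = 14 * (30 - 11) - 11 = 20

P + Q = (11, 20)


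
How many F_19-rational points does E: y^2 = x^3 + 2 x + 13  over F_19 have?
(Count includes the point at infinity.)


For each x in F_19, count y with y^2 = x^3 + 2 x + 13 mod 19:
  x = 1: RHS = 16, y in [4, 15]  -> 2 point(s)
  x = 2: RHS = 6, y in [5, 14]  -> 2 point(s)
  x = 4: RHS = 9, y in [3, 16]  -> 2 point(s)
  x = 7: RHS = 9, y in [3, 16]  -> 2 point(s)
  x = 8: RHS = 9, y in [3, 16]  -> 2 point(s)
  x = 9: RHS = 0, y in [0]  -> 1 point(s)
  x = 10: RHS = 7, y in [8, 11]  -> 2 point(s)
  x = 11: RHS = 17, y in [6, 13]  -> 2 point(s)
  x = 12: RHS = 17, y in [6, 13]  -> 2 point(s)
  x = 14: RHS = 11, y in [7, 12]  -> 2 point(s)
  x = 15: RHS = 17, y in [6, 13]  -> 2 point(s)
  x = 17: RHS = 1, y in [1, 18]  -> 2 point(s)
Affine points: 23. Add the point at infinity: total = 24.

#E(F_19) = 24


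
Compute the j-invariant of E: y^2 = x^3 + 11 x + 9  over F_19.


Delta = -16(4 a^3 + 27 b^2) mod 19 = 18
-1728 * (4 a)^3 = -1728 * (4*11)^3 mod 19 = 7
j = 7 * 18^(-1) mod 19 = 12

j = 12 (mod 19)


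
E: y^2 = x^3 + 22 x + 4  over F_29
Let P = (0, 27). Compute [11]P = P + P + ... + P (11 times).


k = 11 = 1011_2 (binary, LSB first: 1101)
Double-and-add from P = (0, 27):
  bit 0 = 1: acc = O + (0, 27) = (0, 27)
  bit 1 = 1: acc = (0, 27) + (23, 27) = (6, 2)
  bit 2 = 0: acc unchanged = (6, 2)
  bit 3 = 1: acc = (6, 2) + (17, 19) = (0, 2)

11P = (0, 2)


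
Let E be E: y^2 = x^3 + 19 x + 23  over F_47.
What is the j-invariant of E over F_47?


Delta = -16(4 a^3 + 27 b^2) mod 47 = 37
-1728 * (4 a)^3 = -1728 * (4*19)^3 mod 47 = 3
j = 3 * 37^(-1) mod 47 = 42

j = 42 (mod 47)


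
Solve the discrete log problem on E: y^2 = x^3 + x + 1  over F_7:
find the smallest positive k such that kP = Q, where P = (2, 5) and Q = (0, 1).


Enumerate multiples of P until we hit Q = (0, 1):
  1P = (2, 5)
  2P = (0, 6)
  3P = (0, 1)
Match found at i = 3.

k = 3
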